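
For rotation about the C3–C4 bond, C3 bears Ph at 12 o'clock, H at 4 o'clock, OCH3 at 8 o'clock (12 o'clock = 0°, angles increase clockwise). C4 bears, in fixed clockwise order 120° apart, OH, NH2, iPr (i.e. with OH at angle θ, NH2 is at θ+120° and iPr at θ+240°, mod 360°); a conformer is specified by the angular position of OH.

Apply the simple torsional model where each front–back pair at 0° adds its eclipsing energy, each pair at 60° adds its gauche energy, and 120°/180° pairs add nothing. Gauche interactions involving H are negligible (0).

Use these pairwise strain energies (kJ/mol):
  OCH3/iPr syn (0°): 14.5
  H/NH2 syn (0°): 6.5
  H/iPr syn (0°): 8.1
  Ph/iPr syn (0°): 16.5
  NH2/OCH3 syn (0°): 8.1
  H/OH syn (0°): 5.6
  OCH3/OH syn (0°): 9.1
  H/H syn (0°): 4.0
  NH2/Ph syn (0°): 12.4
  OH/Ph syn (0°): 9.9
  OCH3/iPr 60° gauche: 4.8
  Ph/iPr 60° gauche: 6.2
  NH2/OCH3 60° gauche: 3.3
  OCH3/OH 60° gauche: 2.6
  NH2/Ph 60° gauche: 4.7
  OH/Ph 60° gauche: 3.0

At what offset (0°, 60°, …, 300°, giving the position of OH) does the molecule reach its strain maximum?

0°

OH at 0° (eclipsed): Ph(0°)/OH(0°) eclipsed 9.9; H(120°)/NH2(120°) eclipsed 6.5; OCH3(240°)/iPr(240°) eclipsed 14.5 → 30.9 kJ/mol.
OH at 60° (staggered): Ph(0°)/OH(60°) gauche 3.0; Ph(0°)/iPr(300°) gauche 6.2; OCH3(240°)/NH2(180°) gauche 3.3; OCH3(240°)/iPr(300°) gauche 4.8 → 17.3 kJ/mol.
OH at 120° (eclipsed): Ph(0°)/iPr(0°) eclipsed 16.5; H(120°)/OH(120°) eclipsed 5.6; OCH3(240°)/NH2(240°) eclipsed 8.1 → 30.2 kJ/mol.
OH at 180° (staggered): Ph(0°)/NH2(300°) gauche 4.7; Ph(0°)/iPr(60°) gauche 6.2; OCH3(240°)/OH(180°) gauche 2.6; OCH3(240°)/NH2(300°) gauche 3.3 → 16.8 kJ/mol.
OH at 240° (eclipsed): Ph(0°)/NH2(0°) eclipsed 12.4; H(120°)/iPr(120°) eclipsed 8.1; OCH3(240°)/OH(240°) eclipsed 9.1 → 29.6 kJ/mol.
OH at 300° (staggered): Ph(0°)/OH(300°) gauche 3.0; Ph(0°)/NH2(60°) gauche 4.7; OCH3(240°)/OH(300°) gauche 2.6; OCH3(240°)/iPr(180°) gauche 4.8 → 15.1 kJ/mol.
The maximum (30.9 kJ/mol) occurs with OH at 0°.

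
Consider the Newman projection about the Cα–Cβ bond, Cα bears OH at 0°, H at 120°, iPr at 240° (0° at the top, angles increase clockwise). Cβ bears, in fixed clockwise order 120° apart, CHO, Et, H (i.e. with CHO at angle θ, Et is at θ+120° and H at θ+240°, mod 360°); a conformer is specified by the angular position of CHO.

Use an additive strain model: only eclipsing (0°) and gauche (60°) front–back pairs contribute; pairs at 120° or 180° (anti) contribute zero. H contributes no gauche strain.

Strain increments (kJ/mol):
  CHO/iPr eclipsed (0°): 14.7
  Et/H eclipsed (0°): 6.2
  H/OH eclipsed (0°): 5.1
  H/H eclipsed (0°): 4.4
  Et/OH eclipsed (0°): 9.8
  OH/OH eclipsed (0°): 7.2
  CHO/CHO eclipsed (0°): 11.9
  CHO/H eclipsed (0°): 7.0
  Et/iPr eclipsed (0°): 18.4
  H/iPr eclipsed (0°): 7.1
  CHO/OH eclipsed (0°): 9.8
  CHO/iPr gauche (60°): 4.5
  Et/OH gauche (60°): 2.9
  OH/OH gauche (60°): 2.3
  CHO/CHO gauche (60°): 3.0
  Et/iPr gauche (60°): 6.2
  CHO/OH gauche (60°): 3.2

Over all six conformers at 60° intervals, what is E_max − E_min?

21.1 kJ/mol

CHO at 0° (eclipsed): OH(0°)/CHO(0°) eclipsed 9.8; H(120°)/Et(120°) eclipsed 6.2; iPr(240°)/H(240°) eclipsed 7.1 → 23.1 kJ/mol.
CHO at 60° (staggered): OH(0°)/CHO(60°) gauche 3.2; iPr(240°)/Et(180°) gauche 6.2 → 9.4 kJ/mol.
CHO at 120° (eclipsed): OH(0°)/H(0°) eclipsed 5.1; H(120°)/CHO(120°) eclipsed 7.0; iPr(240°)/Et(240°) eclipsed 18.4 → 30.5 kJ/mol.
CHO at 180° (staggered): OH(0°)/Et(300°) gauche 2.9; iPr(240°)/CHO(180°) gauche 4.5; iPr(240°)/Et(300°) gauche 6.2 → 13.6 kJ/mol.
CHO at 240° (eclipsed): OH(0°)/Et(0°) eclipsed 9.8; H(120°)/H(120°) eclipsed 4.4; iPr(240°)/CHO(240°) eclipsed 14.7 → 28.9 kJ/mol.
CHO at 300° (staggered): OH(0°)/CHO(300°) gauche 3.2; OH(0°)/Et(60°) gauche 2.9; iPr(240°)/CHO(300°) gauche 4.5 → 10.6 kJ/mol.
Max at 120° (30.5 kJ/mol), min at 60° (9.4 kJ/mol); barrier = 21.1 kJ/mol.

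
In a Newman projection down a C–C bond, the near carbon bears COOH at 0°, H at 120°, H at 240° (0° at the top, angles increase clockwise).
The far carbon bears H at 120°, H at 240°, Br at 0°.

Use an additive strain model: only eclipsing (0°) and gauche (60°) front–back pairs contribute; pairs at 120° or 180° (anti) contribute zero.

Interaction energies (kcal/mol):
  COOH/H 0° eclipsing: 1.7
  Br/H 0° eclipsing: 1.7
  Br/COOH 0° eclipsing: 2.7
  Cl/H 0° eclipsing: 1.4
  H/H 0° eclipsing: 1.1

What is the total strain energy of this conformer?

This conformer is eclipsed. COOH at 0° is eclipsed with Br at 0° (2.7); H at 120° is eclipsed with H at 120° (1.1); H at 240° is eclipsed with H at 240° (1.1). Total 4.9 kcal/mol.

4.9 kcal/mol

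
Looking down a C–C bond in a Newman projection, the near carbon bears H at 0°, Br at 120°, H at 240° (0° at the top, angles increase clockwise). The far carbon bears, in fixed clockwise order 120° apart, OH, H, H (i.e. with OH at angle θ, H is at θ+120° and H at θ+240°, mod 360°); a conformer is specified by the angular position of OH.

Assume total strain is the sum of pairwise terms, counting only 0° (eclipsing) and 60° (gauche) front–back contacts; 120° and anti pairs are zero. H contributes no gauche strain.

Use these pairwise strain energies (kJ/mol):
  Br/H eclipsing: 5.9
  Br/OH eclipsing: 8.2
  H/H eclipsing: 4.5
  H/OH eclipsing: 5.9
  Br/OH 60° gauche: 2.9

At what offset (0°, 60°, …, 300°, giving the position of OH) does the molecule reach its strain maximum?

OH at 0° (eclipsed): H–OH eclipsed, Br–H eclipsed, H–H eclipsed; 5.9 + 5.9 + 4.5 = 16.3 kJ/mol.
OH at 60° (staggered): Br–OH gauche; 2.9 = 2.9 kJ/mol.
OH at 120° (eclipsed): H–H eclipsed, Br–OH eclipsed, H–H eclipsed; 4.5 + 8.2 + 4.5 = 17.2 kJ/mol.
OH at 180° (staggered): Br–OH gauche; 2.9 = 2.9 kJ/mol.
OH at 240° (eclipsed): H–H eclipsed, Br–H eclipsed, H–OH eclipsed; 4.5 + 5.9 + 5.9 = 16.3 kJ/mol.
OH at 300° (staggered): no non-H gauche contacts → 0.0 kJ/mol.
The maximum (17.2 kJ/mol) occurs with OH at 120°.

120°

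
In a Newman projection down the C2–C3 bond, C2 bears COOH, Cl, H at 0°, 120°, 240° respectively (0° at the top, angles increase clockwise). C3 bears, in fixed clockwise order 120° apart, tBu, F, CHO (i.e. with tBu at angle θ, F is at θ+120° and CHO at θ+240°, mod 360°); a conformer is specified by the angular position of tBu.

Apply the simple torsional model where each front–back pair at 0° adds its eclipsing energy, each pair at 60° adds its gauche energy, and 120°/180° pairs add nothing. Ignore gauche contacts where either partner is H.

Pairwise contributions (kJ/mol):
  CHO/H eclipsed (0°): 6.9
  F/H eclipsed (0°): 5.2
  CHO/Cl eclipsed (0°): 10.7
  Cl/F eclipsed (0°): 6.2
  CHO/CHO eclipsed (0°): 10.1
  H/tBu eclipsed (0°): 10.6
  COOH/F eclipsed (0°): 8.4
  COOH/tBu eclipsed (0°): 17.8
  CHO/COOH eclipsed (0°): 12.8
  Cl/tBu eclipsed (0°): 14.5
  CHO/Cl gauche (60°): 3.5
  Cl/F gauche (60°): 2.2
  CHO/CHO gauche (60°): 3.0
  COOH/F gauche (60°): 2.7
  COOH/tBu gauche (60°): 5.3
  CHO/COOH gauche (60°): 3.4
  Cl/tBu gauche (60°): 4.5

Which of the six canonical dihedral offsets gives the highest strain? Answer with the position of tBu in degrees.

tBu at 0° (eclipsed): COOH(0°)/tBu(0°) eclipsed 17.8; Cl(120°)/F(120°) eclipsed 6.2; H(240°)/CHO(240°) eclipsed 6.9 → 30.9 kJ/mol.
tBu at 60° (staggered): COOH(0°)/tBu(60°) gauche 5.3; COOH(0°)/CHO(300°) gauche 3.4; Cl(120°)/tBu(60°) gauche 4.5; Cl(120°)/F(180°) gauche 2.2 → 15.4 kJ/mol.
tBu at 120° (eclipsed): COOH(0°)/CHO(0°) eclipsed 12.8; Cl(120°)/tBu(120°) eclipsed 14.5; H(240°)/F(240°) eclipsed 5.2 → 32.5 kJ/mol.
tBu at 180° (staggered): COOH(0°)/F(300°) gauche 2.7; COOH(0°)/CHO(60°) gauche 3.4; Cl(120°)/tBu(180°) gauche 4.5; Cl(120°)/CHO(60°) gauche 3.5 → 14.1 kJ/mol.
tBu at 240° (eclipsed): COOH(0°)/F(0°) eclipsed 8.4; Cl(120°)/CHO(120°) eclipsed 10.7; H(240°)/tBu(240°) eclipsed 10.6 → 29.7 kJ/mol.
tBu at 300° (staggered): COOH(0°)/tBu(300°) gauche 5.3; COOH(0°)/F(60°) gauche 2.7; Cl(120°)/F(60°) gauche 2.2; Cl(120°)/CHO(180°) gauche 3.5 → 13.7 kJ/mol.
The maximum (32.5 kJ/mol) occurs with tBu at 120°.

120°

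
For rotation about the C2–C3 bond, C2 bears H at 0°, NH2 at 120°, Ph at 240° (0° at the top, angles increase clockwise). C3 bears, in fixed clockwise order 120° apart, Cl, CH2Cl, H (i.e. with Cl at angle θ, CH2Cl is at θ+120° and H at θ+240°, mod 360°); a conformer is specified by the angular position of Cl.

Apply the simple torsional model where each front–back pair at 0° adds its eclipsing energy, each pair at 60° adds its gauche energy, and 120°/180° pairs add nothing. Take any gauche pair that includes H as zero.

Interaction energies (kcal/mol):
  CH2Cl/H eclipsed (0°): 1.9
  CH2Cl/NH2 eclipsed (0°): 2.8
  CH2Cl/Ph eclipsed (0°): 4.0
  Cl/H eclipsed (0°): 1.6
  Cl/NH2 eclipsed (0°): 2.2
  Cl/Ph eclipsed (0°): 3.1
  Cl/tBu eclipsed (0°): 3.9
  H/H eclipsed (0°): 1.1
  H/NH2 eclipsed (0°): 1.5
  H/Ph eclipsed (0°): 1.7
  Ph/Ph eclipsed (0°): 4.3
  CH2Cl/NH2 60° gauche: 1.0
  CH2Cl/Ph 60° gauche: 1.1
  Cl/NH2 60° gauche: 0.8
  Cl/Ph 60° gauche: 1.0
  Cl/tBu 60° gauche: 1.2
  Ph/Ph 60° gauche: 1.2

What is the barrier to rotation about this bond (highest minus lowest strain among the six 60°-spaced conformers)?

Cl at 0° is eclipsed. H at 0° is eclipsed with Cl at 0° (1.6); NH2 at 120° is eclipsed with CH2Cl at 120° (2.8); Ph at 240° is eclipsed with H at 240° (1.7). Total 6.1 kcal/mol.
Cl at 60° is staggered. NH2 at 120° is gauche with Cl at 60° (0.8); NH2 at 120° is gauche with CH2Cl at 180° (1.0); Ph at 240° is gauche with CH2Cl at 180° (1.1). Total 2.9 kcal/mol.
Cl at 120° is eclipsed. H at 0° is eclipsed with H at 0° (1.1); NH2 at 120° is eclipsed with Cl at 120° (2.2); Ph at 240° is eclipsed with CH2Cl at 240° (4.0). Total 7.3 kcal/mol.
Cl at 180° is staggered. NH2 at 120° is gauche with Cl at 180° (0.8); Ph at 240° is gauche with Cl at 180° (1.0); Ph at 240° is gauche with CH2Cl at 300° (1.1). Total 2.9 kcal/mol.
Cl at 240° is eclipsed. H at 0° is eclipsed with CH2Cl at 0° (1.9); NH2 at 120° is eclipsed with H at 120° (1.5); Ph at 240° is eclipsed with Cl at 240° (3.1). Total 6.5 kcal/mol.
Cl at 300° is staggered. NH2 at 120° is gauche with CH2Cl at 60° (1.0); Ph at 240° is gauche with Cl at 300° (1.0). Total 2.0 kcal/mol.
Max at 120° (7.3 kcal/mol), min at 300° (2.0 kcal/mol); barrier = 5.3 kcal/mol.

5.3 kcal/mol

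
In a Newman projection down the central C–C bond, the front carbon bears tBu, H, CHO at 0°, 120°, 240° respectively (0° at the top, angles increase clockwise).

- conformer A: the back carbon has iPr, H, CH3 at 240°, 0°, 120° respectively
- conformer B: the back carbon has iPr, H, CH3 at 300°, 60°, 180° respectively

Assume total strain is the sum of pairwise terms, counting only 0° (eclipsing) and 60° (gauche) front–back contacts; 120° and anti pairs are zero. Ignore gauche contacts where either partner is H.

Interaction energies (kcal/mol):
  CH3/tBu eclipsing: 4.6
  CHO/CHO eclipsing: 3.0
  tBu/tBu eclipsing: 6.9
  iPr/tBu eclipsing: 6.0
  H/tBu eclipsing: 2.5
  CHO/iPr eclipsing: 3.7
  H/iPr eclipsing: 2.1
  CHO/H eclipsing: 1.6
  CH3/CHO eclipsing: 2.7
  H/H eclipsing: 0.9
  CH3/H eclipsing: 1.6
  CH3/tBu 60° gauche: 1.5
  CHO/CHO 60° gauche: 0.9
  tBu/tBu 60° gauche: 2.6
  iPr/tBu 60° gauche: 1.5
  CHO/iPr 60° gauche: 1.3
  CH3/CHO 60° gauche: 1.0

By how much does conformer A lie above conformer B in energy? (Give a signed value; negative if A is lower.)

+4.0 kcal/mol

A is eclipsed. tBu at 0° is eclipsed with H at 0° (2.5); H at 120° is eclipsed with CH3 at 120° (1.6); CHO at 240° is eclipsed with iPr at 240° (3.7). Total 7.8 kcal/mol.
B is staggered. tBu at 0° is gauche with iPr at 300° (1.5); CHO at 240° is gauche with iPr at 300° (1.3); CHO at 240° is gauche with CH3 at 180° (1.0). Total 3.8 kcal/mol.
E(A) − E(B) = 7.8 − 3.8 = +4.0 kcal/mol.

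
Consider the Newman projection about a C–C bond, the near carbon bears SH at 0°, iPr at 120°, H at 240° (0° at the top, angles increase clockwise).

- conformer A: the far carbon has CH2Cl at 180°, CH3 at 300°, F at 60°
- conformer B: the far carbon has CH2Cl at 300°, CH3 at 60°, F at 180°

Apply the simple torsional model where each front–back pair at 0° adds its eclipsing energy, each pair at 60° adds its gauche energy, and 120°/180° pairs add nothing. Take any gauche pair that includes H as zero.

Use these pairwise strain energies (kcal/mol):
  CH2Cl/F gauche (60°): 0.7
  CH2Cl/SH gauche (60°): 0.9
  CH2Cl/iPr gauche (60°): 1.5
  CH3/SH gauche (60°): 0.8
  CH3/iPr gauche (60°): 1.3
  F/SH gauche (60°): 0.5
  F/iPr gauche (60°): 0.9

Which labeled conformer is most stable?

A

A is staggered. SH at 0° is gauche with CH3 at 300° (0.8); SH at 0° is gauche with F at 60° (0.5); iPr at 120° is gauche with CH2Cl at 180° (1.5); iPr at 120° is gauche with F at 60° (0.9). Total 3.7 kcal/mol.
B is staggered. SH at 0° is gauche with CH2Cl at 300° (0.9); SH at 0° is gauche with CH3 at 60° (0.8); iPr at 120° is gauche with CH3 at 60° (1.3); iPr at 120° is gauche with F at 180° (0.9). Total 3.9 kcal/mol.
A has the lowest total (3.7 kcal/mol).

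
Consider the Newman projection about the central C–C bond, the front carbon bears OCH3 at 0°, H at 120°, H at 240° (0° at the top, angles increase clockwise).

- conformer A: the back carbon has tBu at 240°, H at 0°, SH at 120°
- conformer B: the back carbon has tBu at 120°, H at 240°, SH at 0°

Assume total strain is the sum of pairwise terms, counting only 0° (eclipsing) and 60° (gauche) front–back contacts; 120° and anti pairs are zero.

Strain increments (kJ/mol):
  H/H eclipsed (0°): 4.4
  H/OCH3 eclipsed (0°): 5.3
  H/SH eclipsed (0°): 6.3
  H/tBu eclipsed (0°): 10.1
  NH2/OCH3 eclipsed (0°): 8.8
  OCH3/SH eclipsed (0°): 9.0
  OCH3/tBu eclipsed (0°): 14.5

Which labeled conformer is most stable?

A

A (eclipsed): OCH3(0°)/H(0°) eclipsed 5.3; H(120°)/SH(120°) eclipsed 6.3; H(240°)/tBu(240°) eclipsed 10.1 → 21.7 kJ/mol.
B (eclipsed): OCH3(0°)/SH(0°) eclipsed 9.0; H(120°)/tBu(120°) eclipsed 10.1; H(240°)/H(240°) eclipsed 4.4 → 23.5 kJ/mol.
A has the lowest total (21.7 kJ/mol).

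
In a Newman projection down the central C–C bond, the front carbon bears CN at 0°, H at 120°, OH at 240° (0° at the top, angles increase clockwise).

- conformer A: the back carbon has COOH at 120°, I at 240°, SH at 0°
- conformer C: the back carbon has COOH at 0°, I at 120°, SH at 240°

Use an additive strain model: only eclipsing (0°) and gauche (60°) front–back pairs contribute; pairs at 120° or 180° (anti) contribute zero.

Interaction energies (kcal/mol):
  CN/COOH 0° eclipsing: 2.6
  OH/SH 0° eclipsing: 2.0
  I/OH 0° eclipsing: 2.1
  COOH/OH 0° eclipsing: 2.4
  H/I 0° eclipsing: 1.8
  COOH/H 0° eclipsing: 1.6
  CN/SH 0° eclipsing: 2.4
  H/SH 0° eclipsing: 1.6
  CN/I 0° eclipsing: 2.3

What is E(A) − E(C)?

-0.3 kcal/mol

A (eclipsed): CN(0°)/SH(0°) eclipsed 2.4; H(120°)/COOH(120°) eclipsed 1.6; OH(240°)/I(240°) eclipsed 2.1 → 6.1 kcal/mol.
C (eclipsed): CN(0°)/COOH(0°) eclipsed 2.6; H(120°)/I(120°) eclipsed 1.8; OH(240°)/SH(240°) eclipsed 2.0 → 6.4 kcal/mol.
E(A) − E(C) = 6.1 − 6.4 = -0.3 kcal/mol.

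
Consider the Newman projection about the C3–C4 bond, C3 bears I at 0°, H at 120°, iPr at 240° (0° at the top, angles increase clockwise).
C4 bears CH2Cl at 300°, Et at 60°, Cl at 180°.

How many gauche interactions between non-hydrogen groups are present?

4

Non-H gauche pairs: I(0°)/CH2Cl(300°); I(0°)/Et(60°); iPr(240°)/CH2Cl(300°); iPr(240°)/Cl(180°) — 4 interactions.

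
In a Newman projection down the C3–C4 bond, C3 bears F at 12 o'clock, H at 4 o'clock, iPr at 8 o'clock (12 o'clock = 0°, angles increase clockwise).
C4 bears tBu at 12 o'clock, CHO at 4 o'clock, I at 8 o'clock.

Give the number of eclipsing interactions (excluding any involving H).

2

Non-H eclipsing pairs: F(0°)/tBu(0°); iPr(240°)/I(240°) — 2 interactions.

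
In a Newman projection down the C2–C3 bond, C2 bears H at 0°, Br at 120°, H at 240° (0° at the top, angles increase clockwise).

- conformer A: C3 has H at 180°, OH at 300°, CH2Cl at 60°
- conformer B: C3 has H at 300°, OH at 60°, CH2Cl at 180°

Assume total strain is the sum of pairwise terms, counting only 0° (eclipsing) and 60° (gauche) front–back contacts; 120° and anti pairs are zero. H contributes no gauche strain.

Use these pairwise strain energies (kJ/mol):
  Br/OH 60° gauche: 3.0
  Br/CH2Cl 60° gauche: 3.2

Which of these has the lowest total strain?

A (staggered): Br(120°)/CH2Cl(60°) gauche 3.2 → 3.2 kJ/mol.
B (staggered): Br(120°)/OH(60°) gauche 3.0; Br(120°)/CH2Cl(180°) gauche 3.2 → 6.2 kJ/mol.
A has the lowest total (3.2 kJ/mol).

A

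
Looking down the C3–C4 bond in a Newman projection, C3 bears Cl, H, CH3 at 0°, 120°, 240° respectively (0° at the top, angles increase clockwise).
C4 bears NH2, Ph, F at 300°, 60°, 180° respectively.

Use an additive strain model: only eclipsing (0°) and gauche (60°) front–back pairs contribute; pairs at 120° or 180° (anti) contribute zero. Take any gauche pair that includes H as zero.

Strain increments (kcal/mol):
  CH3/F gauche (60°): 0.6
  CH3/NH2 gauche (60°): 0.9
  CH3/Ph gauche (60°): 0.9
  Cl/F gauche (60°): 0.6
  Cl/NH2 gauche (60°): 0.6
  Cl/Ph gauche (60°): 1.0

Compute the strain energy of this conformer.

3.1 kcal/mol

This conformer (staggered): Cl(0°)/NH2(300°) gauche 0.6; Cl(0°)/Ph(60°) gauche 1.0; CH3(240°)/NH2(300°) gauche 0.9; CH3(240°)/F(180°) gauche 0.6 → 3.1 kcal/mol.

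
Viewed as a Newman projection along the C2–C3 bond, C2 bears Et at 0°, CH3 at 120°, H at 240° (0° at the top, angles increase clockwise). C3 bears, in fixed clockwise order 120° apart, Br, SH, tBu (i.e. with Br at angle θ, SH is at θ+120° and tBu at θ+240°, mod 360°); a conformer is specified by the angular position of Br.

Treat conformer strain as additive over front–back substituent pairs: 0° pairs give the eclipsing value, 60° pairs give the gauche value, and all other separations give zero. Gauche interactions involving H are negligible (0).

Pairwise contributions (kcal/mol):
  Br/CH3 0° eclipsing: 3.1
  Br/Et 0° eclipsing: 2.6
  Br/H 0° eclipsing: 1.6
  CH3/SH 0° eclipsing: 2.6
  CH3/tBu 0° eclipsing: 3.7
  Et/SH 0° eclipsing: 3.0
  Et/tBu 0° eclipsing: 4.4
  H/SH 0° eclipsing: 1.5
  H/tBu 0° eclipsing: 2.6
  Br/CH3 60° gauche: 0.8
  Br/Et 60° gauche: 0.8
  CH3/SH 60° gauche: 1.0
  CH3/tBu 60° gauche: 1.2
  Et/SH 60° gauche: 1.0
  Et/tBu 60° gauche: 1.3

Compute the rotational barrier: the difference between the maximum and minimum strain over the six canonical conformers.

Br at 0° is eclipsed. Et at 0° is eclipsed with Br at 0° (2.6); CH3 at 120° is eclipsed with SH at 120° (2.6); H at 240° is eclipsed with tBu at 240° (2.6). Total 7.8 kcal/mol.
Br at 60° is staggered. Et at 0° is gauche with Br at 60° (0.8); Et at 0° is gauche with tBu at 300° (1.3); CH3 at 120° is gauche with Br at 60° (0.8); CH3 at 120° is gauche with SH at 180° (1.0). Total 3.9 kcal/mol.
Br at 120° is eclipsed. Et at 0° is eclipsed with tBu at 0° (4.4); CH3 at 120° is eclipsed with Br at 120° (3.1); H at 240° is eclipsed with SH at 240° (1.5). Total 9.0 kcal/mol.
Br at 180° is staggered. Et at 0° is gauche with SH at 300° (1.0); Et at 0° is gauche with tBu at 60° (1.3); CH3 at 120° is gauche with Br at 180° (0.8); CH3 at 120° is gauche with tBu at 60° (1.2). Total 4.3 kcal/mol.
Br at 240° is eclipsed. Et at 0° is eclipsed with SH at 0° (3.0); CH3 at 120° is eclipsed with tBu at 120° (3.7); H at 240° is eclipsed with Br at 240° (1.6). Total 8.3 kcal/mol.
Br at 300° is staggered. Et at 0° is gauche with Br at 300° (0.8); Et at 0° is gauche with SH at 60° (1.0); CH3 at 120° is gauche with SH at 60° (1.0); CH3 at 120° is gauche with tBu at 180° (1.2). Total 4.0 kcal/mol.
Max at 120° (9.0 kcal/mol), min at 60° (3.9 kcal/mol); barrier = 5.1 kcal/mol.

5.1 kcal/mol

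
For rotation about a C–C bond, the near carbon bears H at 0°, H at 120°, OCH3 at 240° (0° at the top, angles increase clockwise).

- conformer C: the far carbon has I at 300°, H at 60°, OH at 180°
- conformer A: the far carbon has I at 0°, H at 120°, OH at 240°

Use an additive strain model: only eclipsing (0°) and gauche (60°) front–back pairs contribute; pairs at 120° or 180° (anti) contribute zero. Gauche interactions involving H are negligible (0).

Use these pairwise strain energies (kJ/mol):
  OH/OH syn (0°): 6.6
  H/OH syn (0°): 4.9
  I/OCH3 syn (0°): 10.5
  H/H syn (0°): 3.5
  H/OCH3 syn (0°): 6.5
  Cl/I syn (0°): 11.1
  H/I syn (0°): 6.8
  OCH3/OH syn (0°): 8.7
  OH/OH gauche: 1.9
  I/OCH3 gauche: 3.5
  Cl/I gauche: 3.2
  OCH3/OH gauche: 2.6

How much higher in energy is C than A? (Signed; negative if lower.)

-12.9 kJ/mol

C (staggered): OCH3(240°)/I(300°) gauche 3.5; OCH3(240°)/OH(180°) gauche 2.6 → 6.1 kJ/mol.
A (eclipsed): H(0°)/I(0°) eclipsed 6.8; H(120°)/H(120°) eclipsed 3.5; OCH3(240°)/OH(240°) eclipsed 8.7 → 19.0 kJ/mol.
E(C) − E(A) = 6.1 − 19.0 = -12.9 kJ/mol.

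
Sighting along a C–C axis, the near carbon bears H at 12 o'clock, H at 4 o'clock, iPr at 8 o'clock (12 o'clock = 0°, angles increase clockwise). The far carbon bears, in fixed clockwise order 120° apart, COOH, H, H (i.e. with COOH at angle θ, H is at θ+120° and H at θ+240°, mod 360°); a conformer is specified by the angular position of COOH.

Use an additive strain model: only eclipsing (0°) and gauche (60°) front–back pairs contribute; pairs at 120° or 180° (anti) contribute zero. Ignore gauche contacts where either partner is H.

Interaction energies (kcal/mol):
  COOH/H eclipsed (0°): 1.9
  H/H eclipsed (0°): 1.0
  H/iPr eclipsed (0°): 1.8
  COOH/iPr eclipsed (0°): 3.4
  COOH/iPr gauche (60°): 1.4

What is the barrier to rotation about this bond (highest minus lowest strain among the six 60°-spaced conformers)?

5.4 kcal/mol

COOH at 0° (eclipsed): H–COOH eclipsed, H–H eclipsed, iPr–H eclipsed; 1.9 + 1.0 + 1.8 = 4.7 kcal/mol.
COOH at 60° (staggered): no non-H gauche contacts → 0.0 kcal/mol.
COOH at 120° (eclipsed): H–H eclipsed, H–COOH eclipsed, iPr–H eclipsed; 1.0 + 1.9 + 1.8 = 4.7 kcal/mol.
COOH at 180° (staggered): iPr–COOH gauche; 1.4 = 1.4 kcal/mol.
COOH at 240° (eclipsed): H–H eclipsed, H–H eclipsed, iPr–COOH eclipsed; 1.0 + 1.0 + 3.4 = 5.4 kcal/mol.
COOH at 300° (staggered): iPr–COOH gauche; 1.4 = 1.4 kcal/mol.
Max at 240° (5.4 kcal/mol), min at 60° (0.0 kcal/mol); barrier = 5.4 kcal/mol.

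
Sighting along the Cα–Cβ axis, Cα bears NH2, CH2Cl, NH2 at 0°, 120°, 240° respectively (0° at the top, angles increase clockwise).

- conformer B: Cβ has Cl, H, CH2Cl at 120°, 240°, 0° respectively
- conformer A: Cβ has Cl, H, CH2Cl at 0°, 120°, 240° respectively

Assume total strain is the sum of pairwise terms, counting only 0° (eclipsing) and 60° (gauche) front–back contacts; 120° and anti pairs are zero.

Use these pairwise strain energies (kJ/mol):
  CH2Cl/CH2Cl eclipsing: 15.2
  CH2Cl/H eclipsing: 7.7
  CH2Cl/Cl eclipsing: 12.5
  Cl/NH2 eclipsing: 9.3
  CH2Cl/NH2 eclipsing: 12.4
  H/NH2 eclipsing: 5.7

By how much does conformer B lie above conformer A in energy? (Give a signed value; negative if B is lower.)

+1.2 kJ/mol

B is eclipsed. NH2 at 0° is eclipsed with CH2Cl at 0° (12.4); CH2Cl at 120° is eclipsed with Cl at 120° (12.5); NH2 at 240° is eclipsed with H at 240° (5.7). Total 30.6 kJ/mol.
A is eclipsed. NH2 at 0° is eclipsed with Cl at 0° (9.3); CH2Cl at 120° is eclipsed with H at 120° (7.7); NH2 at 240° is eclipsed with CH2Cl at 240° (12.4). Total 29.4 kJ/mol.
E(B) − E(A) = 30.6 − 29.4 = +1.2 kJ/mol.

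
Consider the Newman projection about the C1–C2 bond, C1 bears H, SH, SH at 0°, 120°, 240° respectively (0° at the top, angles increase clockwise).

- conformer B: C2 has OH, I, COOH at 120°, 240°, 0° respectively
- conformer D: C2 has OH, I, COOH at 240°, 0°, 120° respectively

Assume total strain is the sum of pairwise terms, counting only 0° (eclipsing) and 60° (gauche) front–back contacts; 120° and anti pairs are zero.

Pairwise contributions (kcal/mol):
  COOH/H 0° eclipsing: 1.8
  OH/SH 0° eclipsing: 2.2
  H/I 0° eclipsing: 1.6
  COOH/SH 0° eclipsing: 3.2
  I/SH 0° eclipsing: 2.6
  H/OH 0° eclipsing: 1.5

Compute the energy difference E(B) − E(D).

B (eclipsed): H(0°)/COOH(0°) eclipsed 1.8; SH(120°)/OH(120°) eclipsed 2.2; SH(240°)/I(240°) eclipsed 2.6 → 6.6 kcal/mol.
D (eclipsed): H(0°)/I(0°) eclipsed 1.6; SH(120°)/COOH(120°) eclipsed 3.2; SH(240°)/OH(240°) eclipsed 2.2 → 7.0 kcal/mol.
E(B) − E(D) = 6.6 − 7.0 = -0.4 kcal/mol.

-0.4 kcal/mol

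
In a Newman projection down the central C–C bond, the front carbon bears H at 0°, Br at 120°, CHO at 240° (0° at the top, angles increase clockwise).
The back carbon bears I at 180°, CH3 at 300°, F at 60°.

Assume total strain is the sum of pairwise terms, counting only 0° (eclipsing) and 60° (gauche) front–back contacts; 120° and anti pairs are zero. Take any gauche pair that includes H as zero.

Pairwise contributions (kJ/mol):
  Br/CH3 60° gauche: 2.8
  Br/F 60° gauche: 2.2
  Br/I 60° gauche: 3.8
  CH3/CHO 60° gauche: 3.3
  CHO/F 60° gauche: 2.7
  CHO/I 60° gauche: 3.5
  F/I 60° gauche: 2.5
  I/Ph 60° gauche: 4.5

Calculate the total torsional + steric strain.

12.8 kJ/mol

This conformer (staggered): Br–I gauche, Br–F gauche, CHO–I gauche, CHO–CH3 gauche; 3.8 + 2.2 + 3.5 + 3.3 = 12.8 kJ/mol.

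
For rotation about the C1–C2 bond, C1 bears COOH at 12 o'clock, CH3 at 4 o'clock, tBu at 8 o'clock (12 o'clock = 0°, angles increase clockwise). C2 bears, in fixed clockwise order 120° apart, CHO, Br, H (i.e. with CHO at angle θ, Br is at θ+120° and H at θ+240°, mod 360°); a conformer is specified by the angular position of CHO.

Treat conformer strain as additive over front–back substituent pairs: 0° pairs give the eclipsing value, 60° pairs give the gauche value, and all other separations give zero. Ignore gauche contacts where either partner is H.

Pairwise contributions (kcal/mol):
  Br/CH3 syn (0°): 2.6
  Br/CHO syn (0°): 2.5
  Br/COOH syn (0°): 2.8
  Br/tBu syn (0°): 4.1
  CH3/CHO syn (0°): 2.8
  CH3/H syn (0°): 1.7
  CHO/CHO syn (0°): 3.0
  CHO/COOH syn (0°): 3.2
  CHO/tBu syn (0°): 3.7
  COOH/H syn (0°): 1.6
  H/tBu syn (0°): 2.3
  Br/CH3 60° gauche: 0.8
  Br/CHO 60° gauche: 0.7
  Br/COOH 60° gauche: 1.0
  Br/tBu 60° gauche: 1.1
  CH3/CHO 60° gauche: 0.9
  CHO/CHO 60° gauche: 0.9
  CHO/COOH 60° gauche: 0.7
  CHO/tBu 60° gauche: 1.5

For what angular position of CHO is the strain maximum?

120°

CHO at 0° (eclipsed): COOH–CHO eclipsed, CH3–Br eclipsed, tBu–H eclipsed; 3.2 + 2.6 + 2.3 = 8.1 kcal/mol.
CHO at 60° (staggered): COOH–CHO gauche, CH3–CHO gauche, CH3–Br gauche, tBu–Br gauche; 0.7 + 0.9 + 0.8 + 1.1 = 3.5 kcal/mol.
CHO at 120° (eclipsed): COOH–H eclipsed, CH3–CHO eclipsed, tBu–Br eclipsed; 1.6 + 2.8 + 4.1 = 8.5 kcal/mol.
CHO at 180° (staggered): COOH–Br gauche, CH3–CHO gauche, tBu–CHO gauche, tBu–Br gauche; 1.0 + 0.9 + 1.5 + 1.1 = 4.5 kcal/mol.
CHO at 240° (eclipsed): COOH–Br eclipsed, CH3–H eclipsed, tBu–CHO eclipsed; 2.8 + 1.7 + 3.7 = 8.2 kcal/mol.
CHO at 300° (staggered): COOH–CHO gauche, COOH–Br gauche, CH3–Br gauche, tBu–CHO gauche; 0.7 + 1.0 + 0.8 + 1.5 = 4.0 kcal/mol.
The maximum (8.5 kcal/mol) occurs with CHO at 120°.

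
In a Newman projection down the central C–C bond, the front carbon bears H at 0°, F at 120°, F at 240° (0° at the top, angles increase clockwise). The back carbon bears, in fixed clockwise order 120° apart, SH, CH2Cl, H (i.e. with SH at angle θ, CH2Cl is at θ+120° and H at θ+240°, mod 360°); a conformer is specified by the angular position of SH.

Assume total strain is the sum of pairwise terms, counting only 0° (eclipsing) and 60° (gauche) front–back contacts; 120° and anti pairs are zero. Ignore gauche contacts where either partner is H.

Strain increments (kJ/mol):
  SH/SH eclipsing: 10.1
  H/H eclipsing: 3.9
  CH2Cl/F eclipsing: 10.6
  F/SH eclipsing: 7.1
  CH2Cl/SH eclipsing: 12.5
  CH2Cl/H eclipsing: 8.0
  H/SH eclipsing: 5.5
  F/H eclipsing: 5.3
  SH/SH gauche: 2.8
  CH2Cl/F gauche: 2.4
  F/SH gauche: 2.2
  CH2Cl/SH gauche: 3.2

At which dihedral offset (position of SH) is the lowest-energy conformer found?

SH at 0° is eclipsed. H at 0° is eclipsed with SH at 0° (5.5); F at 120° is eclipsed with CH2Cl at 120° (10.6); F at 240° is eclipsed with H at 240° (5.3). Total 21.4 kJ/mol.
SH at 60° is staggered. F at 120° is gauche with SH at 60° (2.2); F at 120° is gauche with CH2Cl at 180° (2.4); F at 240° is gauche with CH2Cl at 180° (2.4). Total 7.0 kJ/mol.
SH at 120° is eclipsed. H at 0° is eclipsed with H at 0° (3.9); F at 120° is eclipsed with SH at 120° (7.1); F at 240° is eclipsed with CH2Cl at 240° (10.6). Total 21.6 kJ/mol.
SH at 180° is staggered. F at 120° is gauche with SH at 180° (2.2); F at 240° is gauche with SH at 180° (2.2); F at 240° is gauche with CH2Cl at 300° (2.4). Total 6.8 kJ/mol.
SH at 240° is eclipsed. H at 0° is eclipsed with CH2Cl at 0° (8.0); F at 120° is eclipsed with H at 120° (5.3); F at 240° is eclipsed with SH at 240° (7.1). Total 20.4 kJ/mol.
SH at 300° is staggered. F at 120° is gauche with CH2Cl at 60° (2.4); F at 240° is gauche with SH at 300° (2.2). Total 4.6 kJ/mol.
The minimum (4.6 kJ/mol) occurs with SH at 300°.

300°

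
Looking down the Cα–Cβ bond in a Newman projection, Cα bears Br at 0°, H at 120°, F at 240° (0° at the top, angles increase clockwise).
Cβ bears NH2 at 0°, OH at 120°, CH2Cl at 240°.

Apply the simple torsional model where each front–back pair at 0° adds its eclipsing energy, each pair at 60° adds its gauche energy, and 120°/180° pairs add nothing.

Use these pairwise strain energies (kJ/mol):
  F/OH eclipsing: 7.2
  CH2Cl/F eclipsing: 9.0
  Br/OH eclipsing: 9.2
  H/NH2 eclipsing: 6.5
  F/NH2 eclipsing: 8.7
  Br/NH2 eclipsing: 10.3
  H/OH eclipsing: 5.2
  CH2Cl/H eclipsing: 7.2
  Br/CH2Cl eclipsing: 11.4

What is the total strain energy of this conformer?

This conformer (eclipsed): Br–NH2 eclipsed, H–OH eclipsed, F–CH2Cl eclipsed; 10.3 + 5.2 + 9.0 = 24.5 kJ/mol.

24.5 kJ/mol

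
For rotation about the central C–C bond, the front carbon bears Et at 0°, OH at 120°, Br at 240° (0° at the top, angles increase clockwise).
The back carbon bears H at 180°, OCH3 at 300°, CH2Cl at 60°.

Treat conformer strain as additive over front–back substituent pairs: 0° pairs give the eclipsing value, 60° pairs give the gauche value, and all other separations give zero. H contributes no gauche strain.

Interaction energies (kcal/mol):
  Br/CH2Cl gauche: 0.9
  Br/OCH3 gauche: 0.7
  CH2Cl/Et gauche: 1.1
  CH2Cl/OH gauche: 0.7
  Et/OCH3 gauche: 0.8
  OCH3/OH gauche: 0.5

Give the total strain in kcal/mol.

This conformer (staggered): Et(0°)/OCH3(300°) gauche 0.8; Et(0°)/CH2Cl(60°) gauche 1.1; OH(120°)/CH2Cl(60°) gauche 0.7; Br(240°)/OCH3(300°) gauche 0.7 → 3.3 kcal/mol.

3.3 kcal/mol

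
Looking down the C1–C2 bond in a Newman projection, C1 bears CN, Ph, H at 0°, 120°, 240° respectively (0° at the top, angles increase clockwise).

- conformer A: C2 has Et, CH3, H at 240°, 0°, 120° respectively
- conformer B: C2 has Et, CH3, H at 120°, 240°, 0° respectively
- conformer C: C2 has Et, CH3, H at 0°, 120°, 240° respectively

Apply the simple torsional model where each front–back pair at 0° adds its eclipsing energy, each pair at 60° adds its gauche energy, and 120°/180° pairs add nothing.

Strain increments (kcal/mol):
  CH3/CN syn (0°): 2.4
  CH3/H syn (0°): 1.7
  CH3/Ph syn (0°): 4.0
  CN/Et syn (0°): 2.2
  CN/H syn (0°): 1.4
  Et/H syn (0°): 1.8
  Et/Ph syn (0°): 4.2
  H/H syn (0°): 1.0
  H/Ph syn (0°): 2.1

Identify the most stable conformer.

A is eclipsed. CN at 0° is eclipsed with CH3 at 0° (2.4); Ph at 120° is eclipsed with H at 120° (2.1); H at 240° is eclipsed with Et at 240° (1.8). Total 6.3 kcal/mol.
B is eclipsed. CN at 0° is eclipsed with H at 0° (1.4); Ph at 120° is eclipsed with Et at 120° (4.2); H at 240° is eclipsed with CH3 at 240° (1.7). Total 7.3 kcal/mol.
C is eclipsed. CN at 0° is eclipsed with Et at 0° (2.2); Ph at 120° is eclipsed with CH3 at 120° (4.0); H at 240° is eclipsed with H at 240° (1.0). Total 7.2 kcal/mol.
A has the lowest total (6.3 kcal/mol).

A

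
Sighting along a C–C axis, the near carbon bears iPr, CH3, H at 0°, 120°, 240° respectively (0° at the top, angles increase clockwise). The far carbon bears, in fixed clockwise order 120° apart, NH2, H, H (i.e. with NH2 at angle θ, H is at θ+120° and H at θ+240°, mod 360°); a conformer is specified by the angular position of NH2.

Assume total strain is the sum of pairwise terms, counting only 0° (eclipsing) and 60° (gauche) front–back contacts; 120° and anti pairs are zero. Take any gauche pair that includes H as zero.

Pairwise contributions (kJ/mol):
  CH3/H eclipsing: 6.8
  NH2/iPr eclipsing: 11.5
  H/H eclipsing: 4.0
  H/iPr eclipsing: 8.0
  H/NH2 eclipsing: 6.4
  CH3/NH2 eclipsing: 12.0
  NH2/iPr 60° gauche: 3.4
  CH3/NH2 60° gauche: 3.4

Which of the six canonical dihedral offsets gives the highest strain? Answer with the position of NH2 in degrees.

NH2 at 0° (eclipsed): iPr(0°)/NH2(0°) eclipsed 11.5; CH3(120°)/H(120°) eclipsed 6.8; H(240°)/H(240°) eclipsed 4.0 → 22.3 kJ/mol.
NH2 at 60° (staggered): iPr(0°)/NH2(60°) gauche 3.4; CH3(120°)/NH2(60°) gauche 3.4 → 6.8 kJ/mol.
NH2 at 120° (eclipsed): iPr(0°)/H(0°) eclipsed 8.0; CH3(120°)/NH2(120°) eclipsed 12.0; H(240°)/H(240°) eclipsed 4.0 → 24.0 kJ/mol.
NH2 at 180° (staggered): CH3(120°)/NH2(180°) gauche 3.4 → 3.4 kJ/mol.
NH2 at 240° (eclipsed): iPr(0°)/H(0°) eclipsed 8.0; CH3(120°)/H(120°) eclipsed 6.8; H(240°)/NH2(240°) eclipsed 6.4 → 21.2 kJ/mol.
NH2 at 300° (staggered): iPr(0°)/NH2(300°) gauche 3.4 → 3.4 kJ/mol.
The maximum (24.0 kJ/mol) occurs with NH2 at 120°.

120°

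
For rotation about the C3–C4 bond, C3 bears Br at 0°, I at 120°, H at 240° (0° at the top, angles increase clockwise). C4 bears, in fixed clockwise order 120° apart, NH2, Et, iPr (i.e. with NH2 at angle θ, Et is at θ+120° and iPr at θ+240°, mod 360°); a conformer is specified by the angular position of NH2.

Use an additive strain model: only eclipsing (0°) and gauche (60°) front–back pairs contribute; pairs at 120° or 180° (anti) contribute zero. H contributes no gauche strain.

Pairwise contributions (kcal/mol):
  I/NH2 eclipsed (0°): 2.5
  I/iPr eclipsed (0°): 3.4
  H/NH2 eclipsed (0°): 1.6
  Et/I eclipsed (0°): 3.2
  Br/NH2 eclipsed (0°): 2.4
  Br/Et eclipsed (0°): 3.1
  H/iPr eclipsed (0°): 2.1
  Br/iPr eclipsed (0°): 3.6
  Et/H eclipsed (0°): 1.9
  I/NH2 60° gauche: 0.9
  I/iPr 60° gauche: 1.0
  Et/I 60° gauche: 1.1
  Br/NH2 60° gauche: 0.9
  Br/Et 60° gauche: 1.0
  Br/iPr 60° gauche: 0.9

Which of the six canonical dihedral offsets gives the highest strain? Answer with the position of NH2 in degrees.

NH2 at 0° (eclipsed): Br(0°)/NH2(0°) eclipsed 2.4; I(120°)/Et(120°) eclipsed 3.2; H(240°)/iPr(240°) eclipsed 2.1 → 7.7 kcal/mol.
NH2 at 60° (staggered): Br(0°)/NH2(60°) gauche 0.9; Br(0°)/iPr(300°) gauche 0.9; I(120°)/NH2(60°) gauche 0.9; I(120°)/Et(180°) gauche 1.1 → 3.8 kcal/mol.
NH2 at 120° (eclipsed): Br(0°)/iPr(0°) eclipsed 3.6; I(120°)/NH2(120°) eclipsed 2.5; H(240°)/Et(240°) eclipsed 1.9 → 8.0 kcal/mol.
NH2 at 180° (staggered): Br(0°)/Et(300°) gauche 1.0; Br(0°)/iPr(60°) gauche 0.9; I(120°)/NH2(180°) gauche 0.9; I(120°)/iPr(60°) gauche 1.0 → 3.8 kcal/mol.
NH2 at 240° (eclipsed): Br(0°)/Et(0°) eclipsed 3.1; I(120°)/iPr(120°) eclipsed 3.4; H(240°)/NH2(240°) eclipsed 1.6 → 8.1 kcal/mol.
NH2 at 300° (staggered): Br(0°)/NH2(300°) gauche 0.9; Br(0°)/Et(60°) gauche 1.0; I(120°)/Et(60°) gauche 1.1; I(120°)/iPr(180°) gauche 1.0 → 4.0 kcal/mol.
The maximum (8.1 kcal/mol) occurs with NH2 at 240°.

240°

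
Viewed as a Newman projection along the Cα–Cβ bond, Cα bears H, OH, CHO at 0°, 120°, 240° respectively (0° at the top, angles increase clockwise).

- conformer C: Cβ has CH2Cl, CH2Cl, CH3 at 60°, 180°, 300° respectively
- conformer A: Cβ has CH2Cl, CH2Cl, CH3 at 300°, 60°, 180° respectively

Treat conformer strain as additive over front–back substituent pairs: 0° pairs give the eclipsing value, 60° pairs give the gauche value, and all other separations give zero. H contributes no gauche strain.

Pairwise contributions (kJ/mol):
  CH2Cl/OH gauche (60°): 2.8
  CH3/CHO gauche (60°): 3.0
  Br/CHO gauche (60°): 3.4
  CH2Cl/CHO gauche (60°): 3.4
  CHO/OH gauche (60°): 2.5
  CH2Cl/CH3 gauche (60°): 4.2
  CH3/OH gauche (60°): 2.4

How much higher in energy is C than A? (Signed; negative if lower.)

C (staggered): OH(120°)/CH2Cl(60°) gauche 2.8; OH(120°)/CH2Cl(180°) gauche 2.8; CHO(240°)/CH2Cl(180°) gauche 3.4; CHO(240°)/CH3(300°) gauche 3.0 → 12.0 kJ/mol.
A (staggered): OH(120°)/CH2Cl(60°) gauche 2.8; OH(120°)/CH3(180°) gauche 2.4; CHO(240°)/CH2Cl(300°) gauche 3.4; CHO(240°)/CH3(180°) gauche 3.0 → 11.6 kJ/mol.
E(C) − E(A) = 12.0 − 11.6 = +0.4 kJ/mol.

+0.4 kJ/mol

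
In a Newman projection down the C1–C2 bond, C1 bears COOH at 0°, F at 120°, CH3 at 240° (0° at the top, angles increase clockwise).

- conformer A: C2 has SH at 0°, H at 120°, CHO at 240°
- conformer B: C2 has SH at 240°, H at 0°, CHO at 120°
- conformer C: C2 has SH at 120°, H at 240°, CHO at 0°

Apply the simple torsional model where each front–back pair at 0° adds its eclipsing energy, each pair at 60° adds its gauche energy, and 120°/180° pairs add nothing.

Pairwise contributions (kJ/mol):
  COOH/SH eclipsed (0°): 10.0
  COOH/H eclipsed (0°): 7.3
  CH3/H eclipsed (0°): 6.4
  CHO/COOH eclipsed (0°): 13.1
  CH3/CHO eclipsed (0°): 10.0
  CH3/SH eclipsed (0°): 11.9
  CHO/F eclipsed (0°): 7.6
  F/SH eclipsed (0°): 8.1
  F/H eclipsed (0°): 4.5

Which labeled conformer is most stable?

A is eclipsed. COOH at 0° is eclipsed with SH at 0° (10.0); F at 120° is eclipsed with H at 120° (4.5); CH3 at 240° is eclipsed with CHO at 240° (10.0). Total 24.5 kJ/mol.
B is eclipsed. COOH at 0° is eclipsed with H at 0° (7.3); F at 120° is eclipsed with CHO at 120° (7.6); CH3 at 240° is eclipsed with SH at 240° (11.9). Total 26.8 kJ/mol.
C is eclipsed. COOH at 0° is eclipsed with CHO at 0° (13.1); F at 120° is eclipsed with SH at 120° (8.1); CH3 at 240° is eclipsed with H at 240° (6.4). Total 27.6 kJ/mol.
A has the lowest total (24.5 kJ/mol).

A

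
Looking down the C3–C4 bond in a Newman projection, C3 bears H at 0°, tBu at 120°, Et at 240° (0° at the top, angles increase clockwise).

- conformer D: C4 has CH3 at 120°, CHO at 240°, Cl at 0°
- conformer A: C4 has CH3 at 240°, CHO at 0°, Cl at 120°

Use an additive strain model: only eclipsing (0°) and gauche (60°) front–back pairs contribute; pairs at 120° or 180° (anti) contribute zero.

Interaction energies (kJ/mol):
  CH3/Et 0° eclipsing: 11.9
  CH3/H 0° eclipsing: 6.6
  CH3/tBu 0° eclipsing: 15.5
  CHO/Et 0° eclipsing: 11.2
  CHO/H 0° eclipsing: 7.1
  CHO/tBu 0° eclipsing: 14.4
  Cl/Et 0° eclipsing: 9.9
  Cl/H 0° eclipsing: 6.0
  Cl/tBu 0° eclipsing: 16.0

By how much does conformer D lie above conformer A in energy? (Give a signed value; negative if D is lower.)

D (eclipsed): H(0°)/Cl(0°) eclipsed 6.0; tBu(120°)/CH3(120°) eclipsed 15.5; Et(240°)/CHO(240°) eclipsed 11.2 → 32.7 kJ/mol.
A (eclipsed): H(0°)/CHO(0°) eclipsed 7.1; tBu(120°)/Cl(120°) eclipsed 16.0; Et(240°)/CH3(240°) eclipsed 11.9 → 35.0 kJ/mol.
E(D) − E(A) = 32.7 − 35.0 = -2.3 kJ/mol.

-2.3 kJ/mol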